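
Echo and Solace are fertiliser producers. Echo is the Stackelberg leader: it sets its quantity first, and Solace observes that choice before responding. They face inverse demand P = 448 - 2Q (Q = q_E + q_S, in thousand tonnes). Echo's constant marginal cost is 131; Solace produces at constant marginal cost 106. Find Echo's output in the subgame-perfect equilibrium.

The follower Solace best-responds to any q_E: π_S = (448 - 2Q)q_S - 106q_S.
∂π_S/∂q_S = 342 - 2q_E - 4q_S = 0 gives the reaction function q_S = (342 - 2q_E)/4.
The leader anticipates this reaction. Substituting into P = 448 - 2Q gives P = 277 - q_E, so π_E = (277 - q_E)q_E - 131q_E.
The leader's first-order condition 146 - 2q_E = 0 yields q_E = 73.
Then q_S = (342 - 2·73)/4 = 49.

73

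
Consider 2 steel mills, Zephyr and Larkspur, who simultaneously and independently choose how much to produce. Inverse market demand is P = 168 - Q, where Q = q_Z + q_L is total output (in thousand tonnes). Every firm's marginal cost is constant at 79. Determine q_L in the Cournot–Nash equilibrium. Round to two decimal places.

A representative firm's profit is π_i = q_i(168 - Q) - 79q_i.
Setting ∂π_i/∂q_i = 0 with rivals' quantities fixed: 89 - 2q_i - q_j = 0.
By symmetry each firm produces the same amount; substituting q_j = q_i yields q_i = 89/3.

29.67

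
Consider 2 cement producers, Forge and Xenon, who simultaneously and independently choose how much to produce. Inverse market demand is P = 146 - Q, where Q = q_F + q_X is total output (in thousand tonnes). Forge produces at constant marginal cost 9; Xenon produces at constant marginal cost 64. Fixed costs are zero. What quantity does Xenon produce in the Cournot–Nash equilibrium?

9

Forge's profit: π_F = (146 - Q)q_F - (9q_F). Setting ∂π_F/∂q_F = 0: 137 - 2q_F - (q_X) = 0.
Xenon's profit: π_X = (146 - Q)q_X - (64q_X). Setting ∂π_X/∂q_X = 0: 82 - 2q_X - (q_F) = 0.
Best responses: q_F = (137 - q_X)/2, q_X = (82 - q_F)/2.
Substituting one into the other gives q_F = 64 and q_X = 9.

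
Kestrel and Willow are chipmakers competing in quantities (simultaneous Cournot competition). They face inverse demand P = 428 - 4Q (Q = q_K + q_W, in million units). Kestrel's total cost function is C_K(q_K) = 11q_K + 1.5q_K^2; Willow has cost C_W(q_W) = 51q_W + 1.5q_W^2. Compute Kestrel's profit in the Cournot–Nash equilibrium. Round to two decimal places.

Kestrel's profit: π_K = (428 - 4Q)q_K - (11q_K + (3/2)q_K²). Setting ∂π_K/∂q_K = 0: 417 - 11q_K - 4(q_W) = 0.
Willow's profit: π_W = (428 - 4Q)q_W - (51q_W + (3/2)q_W²). Setting ∂π_W/∂q_W = 0: 377 - 11q_W - 4(q_K) = 0.
So q_K = (417 - 4q_W)/11 and q_W = (377 - 4q_K)/11.
Substituting one into the other gives q_K = 29.3238 and q_W = 23.6095.
Price P = 428 - 4·(794/15) = 216.2667.
Kestrel's profit: 216.2667·29.3238 - 11·29.3238 - (3/2)·29.3238² = 4729.3719.

4729.37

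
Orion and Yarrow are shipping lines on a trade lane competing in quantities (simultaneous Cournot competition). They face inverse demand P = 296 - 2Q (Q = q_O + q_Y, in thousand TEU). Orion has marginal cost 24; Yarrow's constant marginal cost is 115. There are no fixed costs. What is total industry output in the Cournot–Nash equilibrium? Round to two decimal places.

Orion's profit: π_O = (296 - 2Q)q_O - (24q_O). Setting ∂π_O/∂q_O = 0: 272 - 4q_O - 2(q_Y) = 0.
Yarrow's first-order condition: 181 - 4q_Y - 2(q_O) = 0.
Best responses: q_O = (272 - 2q_Y)/4, q_Y = (181 - 2q_O)/4.
Substituting one into the other gives q_O = 121/2 and q_Y = 15.
Total output Q = 121/2 + 15 = 151/2.

75.50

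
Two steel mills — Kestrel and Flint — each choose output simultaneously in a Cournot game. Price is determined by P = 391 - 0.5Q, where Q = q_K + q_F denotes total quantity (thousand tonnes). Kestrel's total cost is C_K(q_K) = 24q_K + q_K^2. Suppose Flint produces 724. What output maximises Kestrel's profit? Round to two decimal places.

With the rival's output fixed at 724, Kestrel's profit is π_K = (391 - (1/2)·724 - (1/2)q_K)q_K - (24q_K + q_K²) = (29 - (1/2)q_K)q_K - (24q_K + q_K²).
∂π_K/∂q_K = 5 - 3q_K = 0, so q_K = 5/3.

1.67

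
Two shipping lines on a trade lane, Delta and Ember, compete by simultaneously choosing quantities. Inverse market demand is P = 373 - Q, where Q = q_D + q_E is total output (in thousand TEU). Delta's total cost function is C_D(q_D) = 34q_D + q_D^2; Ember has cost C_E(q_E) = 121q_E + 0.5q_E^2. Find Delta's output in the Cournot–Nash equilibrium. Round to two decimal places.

69.55

Delta's profit: π_D = (373 - Q)q_D - (34q_D + q_D²). Setting ∂π_D/∂q_D = 0: 339 - 4q_D - (q_E) = 0.
Ember's first-order condition: 252 - 3q_E - (q_D) = 0.
So q_D = (339 - q_E)/4 and q_E = (252 - q_D)/3.
Solving the pair: q_D = 765/11, q_E = 669/11.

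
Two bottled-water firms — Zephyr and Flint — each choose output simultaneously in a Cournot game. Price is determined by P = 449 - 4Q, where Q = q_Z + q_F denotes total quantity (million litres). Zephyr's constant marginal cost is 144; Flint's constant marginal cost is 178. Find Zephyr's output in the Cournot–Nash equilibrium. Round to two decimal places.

Zephyr's profit: π_Z = (449 - 4Q)q_Z - (144q_Z). Setting ∂π_Z/∂q_Z = 0: 305 - 8q_Z - 4(q_F) = 0.
Flint's profit: π_F = (449 - 4Q)q_F - (178q_F). Setting ∂π_F/∂q_F = 0: 271 - 8q_F - 4(q_Z) = 0.
Best responses: q_Z = (305 - 4q_F)/8, q_F = (271 - 4q_Z)/8.
Substituting one into the other gives q_Z = 113/4 and q_F = 79/4.

28.25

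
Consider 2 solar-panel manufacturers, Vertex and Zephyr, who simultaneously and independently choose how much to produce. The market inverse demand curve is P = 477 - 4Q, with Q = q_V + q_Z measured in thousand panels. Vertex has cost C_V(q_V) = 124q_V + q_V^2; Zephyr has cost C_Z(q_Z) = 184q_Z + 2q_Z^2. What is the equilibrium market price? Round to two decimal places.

Vertex's profit: π_V = (477 - 4Q)q_V - (124q_V + q_V²). Setting ∂π_V/∂q_V = 0: 353 - 10q_V - 4(q_Z) = 0.
Zephyr's first-order condition: 293 - 12q_Z - 4(q_V) = 0.
Best responses: q_V = (353 - 4q_Z)/10, q_Z = (293 - 4q_V)/12.
Substituting one into the other gives q_V = 383/13 and q_Z = 759/52.
Total output Q = 44.0577, so price P = 477 - 4·44.0577 = 300.7692.

300.77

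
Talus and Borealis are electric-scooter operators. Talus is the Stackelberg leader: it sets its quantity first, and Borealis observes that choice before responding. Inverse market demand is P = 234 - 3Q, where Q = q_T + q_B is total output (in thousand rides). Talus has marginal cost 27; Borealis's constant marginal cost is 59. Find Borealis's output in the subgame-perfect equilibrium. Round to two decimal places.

9.25

The follower Borealis best-responds to any q_T: π_B = (234 - 3Q)q_B - 59q_B.
Follower FOC: 175 - 3q_T - 6q_B = 0, so q_B(q_T) = (175 - 3q_T)/6.
Talus substitutes q_B(q_T) into its own profit: π_T = q_T(234 - 3q_T - (175 - 3q_T)/2) - 27q_T = (293/2 - (3/2)q_T)q_T - 27q_T.
Leader FOC: 239/2 - 3q_T = 0, so q_T = 239/6.
Then q_B = (175 - 3·(239/6))/6 = 37/4.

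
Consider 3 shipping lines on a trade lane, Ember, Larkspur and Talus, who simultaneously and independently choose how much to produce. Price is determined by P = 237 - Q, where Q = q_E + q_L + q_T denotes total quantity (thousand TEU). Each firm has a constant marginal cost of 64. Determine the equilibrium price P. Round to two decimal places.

A representative firm's profit is π_i = q_i(237 - Q) - 64q_i.
Setting ∂π_i/∂q_i = 0 with rivals' quantities fixed: 173 - 2q_i - Σ_{j≠i} q_j = 0.
By symmetry each firm produces the same amount; substituting Σ_{j≠i} q_j = 2q_i yields q_i = 173/4.
Total output Q = 519/4, so price P = 237 - 519/4 = 429/4.

107.25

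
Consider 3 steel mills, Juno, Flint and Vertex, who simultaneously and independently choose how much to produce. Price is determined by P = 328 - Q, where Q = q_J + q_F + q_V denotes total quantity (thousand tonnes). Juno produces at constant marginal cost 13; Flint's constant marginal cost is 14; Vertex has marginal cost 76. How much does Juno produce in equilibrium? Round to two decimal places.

Juno's profit: π_J = (328 - Q)q_J - (13q_J). Setting ∂π_J/∂q_J = 0: 315 - 2q_J - (q_F + q_V) = 0.
Flint's profit: π_F = (328 - Q)q_F - (14q_F). Setting ∂π_F/∂q_F = 0: 314 - 2q_F - (q_J + q_V) = 0.
Vertex's first-order condition: 252 - 2q_V - (q_J + q_F) = 0.
Summing all 3 equations gives 881 − 4Q = 0, hence Q = 881/4.
Back-substituting: q_J = (315 − 881/4) = 379/4, q_F = (314 − 881/4) = 375/4, q_V = (252 − 881/4) = 127/4.

94.75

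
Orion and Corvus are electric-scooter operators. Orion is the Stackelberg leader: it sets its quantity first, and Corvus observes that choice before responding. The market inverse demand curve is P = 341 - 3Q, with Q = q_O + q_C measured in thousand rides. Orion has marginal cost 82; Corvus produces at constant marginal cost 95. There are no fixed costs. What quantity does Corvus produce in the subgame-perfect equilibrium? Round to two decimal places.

18.33

The follower Corvus best-responds to any q_O: π_C = (341 - 3Q)q_C - 95q_C.
Follower FOC: 246 - 3q_O - 6q_C = 0, so q_C(q_O) = (246 - 3q_O)/6.
Orion substitutes q_C(q_O) into its own profit: π_O = q_O(341 - 3q_O - (246 - 3q_O)/2) - 82q_O = (218 - (3/2)q_O)q_O - 82q_O.
The leader's first-order condition 136 - 3q_O = 0 yields q_O = 136/3.
Then q_C = (246 - 3·(136/3))/6 = 55/3.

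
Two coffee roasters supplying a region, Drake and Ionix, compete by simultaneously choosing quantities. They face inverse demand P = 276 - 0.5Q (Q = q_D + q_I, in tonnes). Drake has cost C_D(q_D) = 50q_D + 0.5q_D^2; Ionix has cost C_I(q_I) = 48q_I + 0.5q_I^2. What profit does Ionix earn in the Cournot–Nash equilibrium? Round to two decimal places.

8366.15

Drake's profit: π_D = (276 - 0.5Q)q_D - (50q_D + (1/2)q_D²). Setting ∂π_D/∂q_D = 0: 226 - 2q_D - (1/2)(q_I) = 0.
Ionix's profit: π_I = (276 - 0.5Q)q_I - (48q_I + (1/2)q_I²). Setting ∂π_I/∂q_I = 0: 228 - 2q_I - (1/2)(q_D) = 0.
So q_D = (226 - (1/2)q_I)/2 and q_I = (228 - (1/2)q_D)/2.
Solving the pair: q_D = 1352/15, q_I = 1372/15.
Price P = 276 - (1/2)·(908/5) = 926/5.
Ionix's profit: (926/5)·(1372/15) - 48·(1372/15) - (1/2)(1372/15)² = 8366.1511.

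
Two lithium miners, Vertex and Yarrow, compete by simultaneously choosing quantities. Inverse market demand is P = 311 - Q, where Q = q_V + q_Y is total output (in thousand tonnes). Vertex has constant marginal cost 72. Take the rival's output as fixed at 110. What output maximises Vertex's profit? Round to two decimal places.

With the rival's output fixed at 110, Vertex's profit is π_V = (311 - 110 - q_V)q_V - (72q_V) = (201 - q_V)q_V - (72q_V).
∂π_V/∂q_V = 129 - 2q_V = 0, so q_V = 129/2.

64.50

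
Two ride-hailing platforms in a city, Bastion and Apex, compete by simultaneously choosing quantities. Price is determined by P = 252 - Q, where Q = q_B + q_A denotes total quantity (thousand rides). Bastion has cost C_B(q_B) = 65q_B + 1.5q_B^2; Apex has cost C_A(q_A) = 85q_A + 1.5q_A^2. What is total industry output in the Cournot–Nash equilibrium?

59

Bastion's profit: π_B = (252 - Q)q_B - (65q_B + (3/2)q_B²). Setting ∂π_B/∂q_B = 0: 187 - 5q_B - (q_A) = 0.
Apex's profit: π_A = (252 - Q)q_A - (85q_A + (3/2)q_A²). Setting ∂π_A/∂q_A = 0: 167 - 5q_A - (q_B) = 0.
Best responses: q_B = (187 - q_A)/5, q_A = (167 - q_B)/5.
Substituting one into the other gives q_B = 32 and q_A = 27.
Total output Q = 32 + 27 = 59.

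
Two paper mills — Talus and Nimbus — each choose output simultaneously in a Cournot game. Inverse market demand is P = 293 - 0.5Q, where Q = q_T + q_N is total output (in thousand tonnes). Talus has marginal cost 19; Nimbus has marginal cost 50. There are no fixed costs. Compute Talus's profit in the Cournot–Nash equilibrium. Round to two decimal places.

Talus's profit: π_T = (293 - 0.5Q)q_T - (19q_T). Setting ∂π_T/∂q_T = 0: 274 - q_T - (1/2)(q_N) = 0.
Nimbus's profit: π_N = (293 - 0.5Q)q_N - (50q_N). Setting ∂π_N/∂q_N = 0: 243 - q_N - (1/2)(q_T) = 0.
So q_T = (274 - (1/2)q_N) and q_N = (243 - (1/2)q_T).
Solving the pair: q_T = 610/3, q_N = 424/3.
Price P = 293 - (1/2)·(1034/3) = 362/3.
Talus's profit: (362/3 - 19)·(610/3) = 20672.2222.

20672.22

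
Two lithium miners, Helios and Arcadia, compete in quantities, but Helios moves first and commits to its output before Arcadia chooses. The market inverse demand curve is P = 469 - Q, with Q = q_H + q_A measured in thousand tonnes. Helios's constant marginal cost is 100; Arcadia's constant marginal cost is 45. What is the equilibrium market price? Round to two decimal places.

178.50

The follower Arcadia best-responds to any q_H: π_A = (469 - Q)q_A - 45q_A.
Setting the follower's marginal profit to zero, 424 - q_H - 2q_A = 0, i.e. q_A = (424 - q_H)/2.
Helios substitutes q_A(q_H) into its own profit: π_H = q_H(469 - q_H - (424 - q_H)/2) - 100q_H = (257 - (1/2)q_H)q_H - 100q_H.
The leader's first-order condition 157 - q_H = 0 yields q_H = 157.
Then q_A = (424 - 157)/2 = 267/2.
Total output Q = 581/2, so price P = 469 - 581/2 = 357/2.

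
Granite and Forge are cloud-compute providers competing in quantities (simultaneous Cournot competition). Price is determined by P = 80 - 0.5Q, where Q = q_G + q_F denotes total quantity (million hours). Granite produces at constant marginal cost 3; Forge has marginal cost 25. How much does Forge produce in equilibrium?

22

Granite's profit: π_G = (80 - 0.5Q)q_G - (3q_G). Setting ∂π_G/∂q_G = 0: 77 - q_G - (1/2)(q_F) = 0.
Forge's profit: π_F = (80 - 0.5Q)q_F - (25q_F). Setting ∂π_F/∂q_F = 0: 55 - q_F - (1/2)(q_G) = 0.
So q_G = (77 - (1/2)q_F) and q_F = (55 - (1/2)q_G).
Solving the pair: q_G = 66, q_F = 22.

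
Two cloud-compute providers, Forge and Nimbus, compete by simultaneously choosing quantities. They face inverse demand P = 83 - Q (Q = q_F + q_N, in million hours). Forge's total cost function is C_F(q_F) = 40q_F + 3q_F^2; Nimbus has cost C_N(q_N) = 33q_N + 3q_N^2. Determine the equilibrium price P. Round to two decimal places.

Forge's profit: π_F = (83 - Q)q_F - (40q_F + 3q_F²). Setting ∂π_F/∂q_F = 0: 43 - 8q_F - (q_N) = 0.
Nimbus's profit: π_N = (83 - Q)q_N - (33q_N + 3q_N²). Setting ∂π_N/∂q_N = 0: 50 - 8q_N - (q_F) = 0.
Best responses: q_F = (43 - q_N)/8, q_N = (50 - q_F)/8.
Substituting one into the other gives q_F = 14/3 and q_N = 17/3.
Total output Q = 31/3, so price P = 83 - 31/3 = 218/3.

72.67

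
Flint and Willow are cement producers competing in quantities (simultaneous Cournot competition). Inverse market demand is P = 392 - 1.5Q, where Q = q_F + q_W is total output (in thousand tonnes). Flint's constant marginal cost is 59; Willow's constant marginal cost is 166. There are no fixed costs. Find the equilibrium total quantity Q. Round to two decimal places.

Flint's profit: π_F = (392 - 1.5Q)q_F - (59q_F). Setting ∂π_F/∂q_F = 0: 333 - 3q_F - (3/2)(q_W) = 0.
Willow's profit: π_W = (392 - 1.5Q)q_W - (166q_W). Setting ∂π_W/∂q_W = 0: 226 - 3q_W - (3/2)(q_F) = 0.
So q_F = (333 - (3/2)q_W)/3 and q_W = (226 - (3/2)q_F)/3.
Solving the pair: q_F = 880/9, q_W = 238/9.
Total output Q = 880/9 + 238/9 = 1118/9.

124.22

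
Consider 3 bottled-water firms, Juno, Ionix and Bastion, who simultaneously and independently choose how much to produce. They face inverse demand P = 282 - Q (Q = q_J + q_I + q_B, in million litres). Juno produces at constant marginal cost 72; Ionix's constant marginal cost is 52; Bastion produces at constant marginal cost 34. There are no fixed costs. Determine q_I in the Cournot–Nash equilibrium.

Juno's profit: π_J = (282 - Q)q_J - (72q_J). Setting ∂π_J/∂q_J = 0: 210 - 2q_J - (q_I + q_B) = 0.
Ionix's first-order condition: 230 - 2q_I - (q_J + q_B) = 0.
Bastion's first-order condition: 248 - 2q_B - (q_J + q_I) = 0.
Adding the 3 conditions: 688 − 2Q − 2Q = 0, i.e. Q = 172.
Back-substituting: q_J = (210 − 172) = 38, q_I = (230 − 172) = 58, q_B = (248 − 172) = 76.

58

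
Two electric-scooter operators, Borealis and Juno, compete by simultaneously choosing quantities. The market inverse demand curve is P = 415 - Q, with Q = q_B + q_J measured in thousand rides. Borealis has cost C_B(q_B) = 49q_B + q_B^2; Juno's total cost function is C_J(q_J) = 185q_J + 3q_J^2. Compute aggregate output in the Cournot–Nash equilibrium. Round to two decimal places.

Borealis's profit: π_B = (415 - Q)q_B - (49q_B + q_B²). Setting ∂π_B/∂q_B = 0: 366 - 4q_B - (q_J) = 0.
Juno's profit: π_J = (415 - Q)q_J - (185q_J + 3q_J²). Setting ∂π_J/∂q_J = 0: 230 - 8q_J - (q_B) = 0.
Rearranging gives the reaction functions q_B = (366 - q_J)/4 and q_J = (230 - q_B)/8.
Solving the pair: q_B = 87.0323, q_J = 554/31.
Total output Q = 87.0323 + 554/31 = 104.9032.

104.90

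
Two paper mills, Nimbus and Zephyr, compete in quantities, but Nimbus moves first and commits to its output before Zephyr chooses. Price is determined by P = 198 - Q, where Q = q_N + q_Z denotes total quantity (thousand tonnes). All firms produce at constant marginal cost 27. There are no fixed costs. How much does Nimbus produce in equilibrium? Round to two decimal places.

85.50

Solve by backward induction. Given q_N, the follower Zephyr maximises π_Z = (198 - q_N - q_Z)q_Z - 27q_Z.
∂π_Z/∂q_Z = 171 - q_N - 2q_Z = 0 gives the reaction function q_Z = (171 - q_N)/2.
Nimbus substitutes q_Z(q_N) into its own profit: π_N = q_N(198 - q_N - (171 - q_N)/2) - 27q_N = (225/2 - (1/2)q_N)q_N - 27q_N.
Maximising: ∂π_N/∂q_N = 171/2 - q_N = 0, giving q_N = 171/2.
Then q_Z = (171 - 171/2)/2 = 171/4.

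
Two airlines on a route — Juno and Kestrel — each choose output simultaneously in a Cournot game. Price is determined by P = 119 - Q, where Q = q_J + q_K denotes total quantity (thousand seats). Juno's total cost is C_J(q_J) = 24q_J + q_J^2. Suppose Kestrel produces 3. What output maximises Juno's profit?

With the rival's output fixed at 3, Juno's profit is π_J = (119 - 3 - q_J)q_J - (24q_J + q_J²) = (116 - q_J)q_J - (24q_J + q_J²).
∂π_J/∂q_J = 92 - 4q_J = 0, so q_J = 23.

23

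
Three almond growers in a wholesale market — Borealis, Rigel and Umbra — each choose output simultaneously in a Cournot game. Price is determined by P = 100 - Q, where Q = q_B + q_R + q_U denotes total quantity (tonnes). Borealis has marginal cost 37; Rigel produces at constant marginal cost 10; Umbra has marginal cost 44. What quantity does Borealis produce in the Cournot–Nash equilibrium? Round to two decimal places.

10.75

Borealis's profit: π_B = (100 - Q)q_B - (37q_B). Setting ∂π_B/∂q_B = 0: 63 - 2q_B - (q_R + q_U) = 0.
Rigel's first-order condition: 90 - 2q_R - (q_B + q_U) = 0.
Umbra's first-order condition: 56 - 2q_U - (q_B + q_R) = 0.
Adding the 3 conditions: 209 − 2Q − 2Q = 0, i.e. Q = 209/4.
Back-substituting: q_B = (63 − 209/4) = 43/4, q_R = (90 − 209/4) = 151/4, q_U = (56 − 209/4) = 15/4.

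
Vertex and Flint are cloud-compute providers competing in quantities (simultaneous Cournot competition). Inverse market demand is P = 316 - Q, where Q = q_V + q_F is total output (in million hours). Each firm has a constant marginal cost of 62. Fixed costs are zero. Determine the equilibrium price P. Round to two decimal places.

146.67

Each firm earns π_i = (316 - Q)q_i - 62q_i.
First-order condition (treating rivals' output as given): 254 - 2q_i - q_j = 0.
With identical firms every q_j equals q_i, so q_j = q_i and 254 = 3q_i, giving q_i = 254/3.
Total output Q = 508/3, so price P = 316 - 508/3 = 440/3.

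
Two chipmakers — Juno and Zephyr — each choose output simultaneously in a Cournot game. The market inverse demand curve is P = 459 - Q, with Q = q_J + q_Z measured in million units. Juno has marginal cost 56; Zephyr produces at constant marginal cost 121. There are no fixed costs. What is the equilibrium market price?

Juno's profit: π_J = (459 - Q)q_J - (56q_J). Setting ∂π_J/∂q_J = 0: 403 - 2q_J - (q_Z) = 0.
Zephyr's profit: π_Z = (459 - Q)q_Z - (121q_Z). Setting ∂π_Z/∂q_Z = 0: 338 - 2q_Z - (q_J) = 0.
Rearranging gives the reaction functions q_J = (403 - q_Z)/2 and q_Z = (338 - q_J)/2.
Solving the pair: q_J = 156, q_Z = 91.
Total output Q = 247, so price P = 459 - 247 = 212.

212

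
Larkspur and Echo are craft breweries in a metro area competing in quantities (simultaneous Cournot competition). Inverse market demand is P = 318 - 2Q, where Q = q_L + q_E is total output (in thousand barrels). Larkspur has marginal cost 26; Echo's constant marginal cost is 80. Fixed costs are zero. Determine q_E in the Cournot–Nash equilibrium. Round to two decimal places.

30.67

Larkspur's profit: π_L = (318 - 2Q)q_L - (26q_L). Setting ∂π_L/∂q_L = 0: 292 - 4q_L - 2(q_E) = 0.
Echo's first-order condition: 238 - 4q_E - 2(q_L) = 0.
Rearranging gives the reaction functions q_L = (292 - 2q_E)/4 and q_E = (238 - 2q_L)/4.
Substituting one into the other gives q_L = 173/3 and q_E = 92/3.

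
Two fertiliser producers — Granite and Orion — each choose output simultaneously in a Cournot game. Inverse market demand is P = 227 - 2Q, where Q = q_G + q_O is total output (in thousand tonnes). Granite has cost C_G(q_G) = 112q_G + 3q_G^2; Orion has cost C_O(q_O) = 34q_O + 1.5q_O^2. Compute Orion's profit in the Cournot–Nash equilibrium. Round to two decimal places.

Granite's profit: π_G = (227 - 2Q)q_G - (112q_G + 3q_G²). Setting ∂π_G/∂q_G = 0: 115 - 10q_G - 2(q_O) = 0.
Orion's profit: π_O = (227 - 2Q)q_O - (34q_O + (3/2)q_O²). Setting ∂π_O/∂q_O = 0: 193 - 7q_O - 2(q_G) = 0.
So q_G = (115 - 2q_O)/10 and q_O = (193 - 2q_G)/7.
Substituting one into the other gives q_G = 419/66 and q_O = 850/33.
Price P = 227 - 2·32.1061 = 162.7879.
Orion's profit: 162.7879·(850/33) - 34·(850/33) - (3/2)(850/33)² = 2322.0845.

2322.08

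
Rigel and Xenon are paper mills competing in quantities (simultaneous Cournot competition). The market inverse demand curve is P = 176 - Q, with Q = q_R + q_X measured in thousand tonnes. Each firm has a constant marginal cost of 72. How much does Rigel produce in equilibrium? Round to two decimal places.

34.67

A representative firm's profit is π_i = q_i(176 - Q) - 72q_i.
First-order condition (treating rivals' output as given): 104 - 2q_i - q_j = 0.
With identical firms every q_j equals q_i, so q_j = q_i and 104 = 3q_i, giving q_i = 104/3.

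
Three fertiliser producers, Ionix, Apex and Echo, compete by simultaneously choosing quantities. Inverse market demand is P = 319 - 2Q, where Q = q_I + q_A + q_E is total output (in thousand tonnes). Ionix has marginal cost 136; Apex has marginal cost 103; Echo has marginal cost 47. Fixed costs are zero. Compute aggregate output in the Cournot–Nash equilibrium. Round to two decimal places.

Ionix's profit: π_I = (319 - 2Q)q_I - (136q_I). Setting ∂π_I/∂q_I = 0: 183 - 4q_I - 2(q_A + q_E) = 0.
Apex's first-order condition: 216 - 4q_A - 2(q_I + q_E) = 0.
Echo's first-order condition: 272 - 4q_E - 2(q_I + q_A) = 0.
Adding the 3 first-order conditions: 671 − 8Q = 0, so Q = 671/8.
Back-substituting: q_I = (183 − 671/4)/2 = 61/8, q_A = (216 − 671/4)/2 = 193/8, q_E = (272 − 671/4)/2 = 417/8.
Total output Q = 61/8 + 193/8 + 417/8 = 671/8.

83.88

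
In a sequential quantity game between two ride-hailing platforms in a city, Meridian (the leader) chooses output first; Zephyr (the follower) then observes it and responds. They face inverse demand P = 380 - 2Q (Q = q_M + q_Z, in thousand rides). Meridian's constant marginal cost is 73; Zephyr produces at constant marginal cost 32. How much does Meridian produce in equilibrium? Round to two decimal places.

66.50

Solve by backward induction. Given q_M, the follower Zephyr maximises π_Z = (380 - 2q_M - 2q_Z)q_Z - 32q_Z.
∂π_Z/∂q_Z = 348 - 2q_M - 4q_Z = 0 gives the reaction function q_Z = (348 - 2q_M)/4.
The leader anticipates this reaction. Substituting into P = 380 - 2Q gives P = 206 - q_M, so π_M = (206 - q_M)q_M - 73q_M.
The leader's first-order condition 133 - 2q_M = 0 yields q_M = 133/2.
Then q_Z = (348 - 2·(133/2))/4 = 215/4.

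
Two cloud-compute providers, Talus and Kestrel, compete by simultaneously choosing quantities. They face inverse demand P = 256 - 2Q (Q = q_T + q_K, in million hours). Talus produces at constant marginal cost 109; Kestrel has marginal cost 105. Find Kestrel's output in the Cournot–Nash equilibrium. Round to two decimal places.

25.83

Talus's profit: π_T = (256 - 2Q)q_T - (109q_T). Setting ∂π_T/∂q_T = 0: 147 - 4q_T - 2(q_K) = 0.
Kestrel's profit: π_K = (256 - 2Q)q_K - (105q_K). Setting ∂π_K/∂q_K = 0: 151 - 4q_K - 2(q_T) = 0.
Rearranging gives the reaction functions q_T = (147 - 2q_K)/4 and q_K = (151 - 2q_T)/4.
Substituting one into the other gives q_T = 143/6 and q_K = 155/6.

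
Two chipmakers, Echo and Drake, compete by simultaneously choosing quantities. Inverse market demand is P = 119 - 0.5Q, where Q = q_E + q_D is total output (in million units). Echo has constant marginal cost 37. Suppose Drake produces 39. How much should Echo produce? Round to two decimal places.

62.50

With the rival's output fixed at 39, Echo's profit is π_E = (119 - (1/2)·39 - (1/2)q_E)q_E - (37q_E) = (199/2 - (1/2)q_E)q_E - (37q_E).
∂π_E/∂q_E = 125/2 - q_E = 0, so q_E = 125/2.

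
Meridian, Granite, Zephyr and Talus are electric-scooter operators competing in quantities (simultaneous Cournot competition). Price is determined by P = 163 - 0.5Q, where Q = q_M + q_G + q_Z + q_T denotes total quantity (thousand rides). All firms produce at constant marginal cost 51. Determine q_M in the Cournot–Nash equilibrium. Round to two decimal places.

A representative firm's profit is π_i = q_i(163 - 0.5Q) - 51q_i.
Setting ∂π_i/∂q_i = 0 with rivals' quantities fixed: 112 - q_i - (1/2)·Σ_{j≠i} q_j = 0.
With identical firms every q_j equals q_i, so Σ_{j≠i} q_j = 3q_i and 112 = (5/2)q_i, giving q_i = 224/5.

44.80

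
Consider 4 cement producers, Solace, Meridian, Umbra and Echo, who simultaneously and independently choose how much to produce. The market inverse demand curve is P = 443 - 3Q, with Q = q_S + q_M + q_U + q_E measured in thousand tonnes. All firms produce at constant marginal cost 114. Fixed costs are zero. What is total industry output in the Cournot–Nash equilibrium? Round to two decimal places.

A representative firm's profit is π_i = q_i(443 - 3Q) - 114q_i.
Setting ∂π_i/∂q_i = 0 with rivals' quantities fixed: 329 - 6q_i - 3·Σ_{j≠i} q_j = 0.
By symmetry each firm produces the same amount; substituting Σ_{j≠i} q_j = 3q_i yields q_i = 329/15.
Total output Q = 329/15 + 329/15 + 329/15 + 329/15 = 1316/15.

87.73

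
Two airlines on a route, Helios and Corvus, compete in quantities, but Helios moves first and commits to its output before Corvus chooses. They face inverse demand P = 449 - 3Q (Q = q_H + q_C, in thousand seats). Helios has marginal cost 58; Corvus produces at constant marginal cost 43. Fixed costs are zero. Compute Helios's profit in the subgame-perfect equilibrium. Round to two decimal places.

The follower Corvus best-responds to any q_H: π_C = (449 - 3Q)q_C - 43q_C.
Setting the follower's marginal profit to zero, 406 - 3q_H - 6q_C = 0, i.e. q_C = (406 - 3q_H)/6.
The leader anticipates this reaction. Substituting into P = 449 - 3Q gives P = 246 - (3/2)q_H, so π_H = (246 - (3/2)q_H)q_H - 58q_H.
Leader FOC: 188 - 3q_H = 0, so q_H = 188/3.
Then q_C = (406 - 3·(188/3))/6 = 109/3.
Price P = 449 - 3·99 = 152.
Helios's profit: (152 - 58)·(188/3) = 5890.6667.

5890.67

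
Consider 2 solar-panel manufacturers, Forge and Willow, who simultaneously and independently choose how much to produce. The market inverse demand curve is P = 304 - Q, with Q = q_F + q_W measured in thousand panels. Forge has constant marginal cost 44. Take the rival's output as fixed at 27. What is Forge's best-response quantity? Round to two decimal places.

116.50

With the rival's output fixed at 27, Forge's profit is π_F = (304 - 27 - q_F)q_F - (44q_F) = (277 - q_F)q_F - (44q_F).
∂π_F/∂q_F = 233 - 2q_F = 0, so q_F = 233/2.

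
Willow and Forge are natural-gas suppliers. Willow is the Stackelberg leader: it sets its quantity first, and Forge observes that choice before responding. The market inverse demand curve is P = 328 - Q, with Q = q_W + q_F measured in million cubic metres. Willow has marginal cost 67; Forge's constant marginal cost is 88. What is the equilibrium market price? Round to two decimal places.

Solve by backward induction. Given q_W, the follower Forge maximises π_F = (328 - q_W - q_F)q_F - 88q_F.
Follower FOC: 240 - q_W - 2q_F = 0, so q_F(q_W) = (240 - q_W)/2.
Willow substitutes q_F(q_W) into its own profit: π_W = q_W(328 - q_W - (240 - q_W)/2) - 67q_W = (208 - (1/2)q_W)q_W - 67q_W.
Leader FOC: 141 - q_W = 0, so q_W = 141.
Then q_F = (240 - 141)/2 = 99/2.
Total output Q = 381/2, so price P = 328 - 381/2 = 275/2.

137.50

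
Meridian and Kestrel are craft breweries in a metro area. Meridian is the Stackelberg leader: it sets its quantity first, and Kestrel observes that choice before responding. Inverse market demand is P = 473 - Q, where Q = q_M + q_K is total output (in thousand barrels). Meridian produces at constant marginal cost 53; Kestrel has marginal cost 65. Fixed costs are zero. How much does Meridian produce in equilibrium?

Solve by backward induction. Given q_M, the follower Kestrel maximises π_K = (473 - q_M - q_K)q_K - 65q_K.
∂π_K/∂q_K = 408 - q_M - 2q_K = 0 gives the reaction function q_K = (408 - q_M)/2.
Meridian substitutes q_K(q_M) into its own profit: π_M = q_M(473 - q_M - (408 - q_M)/2) - 53q_M = (269 - (1/2)q_M)q_M - 53q_M.
Leader FOC: 216 - q_M = 0, so q_M = 216.
Then q_K = (408 - 216)/2 = 96.

216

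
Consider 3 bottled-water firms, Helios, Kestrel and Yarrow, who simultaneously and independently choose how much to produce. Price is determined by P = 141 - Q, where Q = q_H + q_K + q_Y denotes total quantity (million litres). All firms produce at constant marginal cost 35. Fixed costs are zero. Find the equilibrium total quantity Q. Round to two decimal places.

79.50

A representative firm's profit is π_i = q_i(141 - Q) - 35q_i.
Setting ∂π_i/∂q_i = 0 with rivals' quantities fixed: 106 - 2q_i - Σ_{j≠i} q_j = 0.
With identical firms every q_j equals q_i, so Σ_{j≠i} q_j = 2q_i and 106 = 4q_i, giving q_i = 53/2.
Total output Q = 53/2 + 53/2 + 53/2 = 159/2.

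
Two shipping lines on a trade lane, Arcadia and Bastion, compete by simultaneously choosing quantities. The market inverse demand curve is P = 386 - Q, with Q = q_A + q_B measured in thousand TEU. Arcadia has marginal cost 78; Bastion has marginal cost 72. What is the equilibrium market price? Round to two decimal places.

178.67

Arcadia's profit: π_A = (386 - Q)q_A - (78q_A). Setting ∂π_A/∂q_A = 0: 308 - 2q_A - (q_B) = 0.
Bastion's first-order condition: 314 - 2q_B - (q_A) = 0.
So q_A = (308 - q_B)/2 and q_B = (314 - q_A)/2.
Substituting one into the other gives q_A = 302/3 and q_B = 320/3.
Total output Q = 622/3, so price P = 386 - 622/3 = 536/3.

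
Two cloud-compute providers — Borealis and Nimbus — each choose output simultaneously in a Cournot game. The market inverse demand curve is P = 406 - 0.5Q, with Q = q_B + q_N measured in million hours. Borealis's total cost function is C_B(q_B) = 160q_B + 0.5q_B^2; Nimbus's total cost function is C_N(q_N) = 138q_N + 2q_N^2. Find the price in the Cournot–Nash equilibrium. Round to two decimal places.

Borealis's profit: π_B = (406 - 0.5Q)q_B - (160q_B + (1/2)q_B²). Setting ∂π_B/∂q_B = 0: 246 - 2q_B - (1/2)(q_N) = 0.
Nimbus's first-order condition: 268 - 5q_N - (1/2)(q_B) = 0.
So q_B = (246 - (1/2)q_N)/2 and q_N = (268 - (1/2)q_B)/5.
Solving the pair: q_B = 112.4103, q_N = 1652/39.
Total output Q = 154.7692, so price P = 406 - (1/2)·154.7692 = 328.6154.

328.62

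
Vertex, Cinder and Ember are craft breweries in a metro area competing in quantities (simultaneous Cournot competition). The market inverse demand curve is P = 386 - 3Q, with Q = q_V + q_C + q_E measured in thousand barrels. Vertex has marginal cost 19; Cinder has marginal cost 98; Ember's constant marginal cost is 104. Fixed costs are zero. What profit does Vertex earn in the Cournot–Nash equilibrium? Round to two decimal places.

Vertex's profit: π_V = (386 - 3Q)q_V - (19q_V). Setting ∂π_V/∂q_V = 0: 367 - 6q_V - 3(q_C + q_E) = 0.
Cinder's profit: π_C = (386 - 3Q)q_C - (98q_C). Setting ∂π_C/∂q_C = 0: 288 - 6q_C - 3(q_V + q_E) = 0.
Ember's profit: π_E = (386 - 3Q)q_E - (104q_E). Setting ∂π_E/∂q_E = 0: 282 - 6q_E - 3(q_V + q_C) = 0.
Adding the 3 first-order conditions: 937 − 12Q = 0, so Q = 937/12.
Back-substituting: q_V = (367 − 937/4)/3 = 177/4, q_C = (288 − 937/4)/3 = 215/12, q_E = (282 − 937/4)/3 = 191/12.
Price P = 386 - 3·(937/12) = 607/4.
Vertex's profit: (607/4 - 19)·(177/4) = 5874.1875.

5874.19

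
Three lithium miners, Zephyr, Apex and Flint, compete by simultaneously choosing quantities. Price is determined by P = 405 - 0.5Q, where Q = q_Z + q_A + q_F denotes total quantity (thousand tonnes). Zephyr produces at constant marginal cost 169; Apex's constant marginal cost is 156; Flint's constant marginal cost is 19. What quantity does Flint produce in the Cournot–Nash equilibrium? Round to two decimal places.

Zephyr's profit: π_Z = (405 - 0.5Q)q_Z - (169q_Z). Setting ∂π_Z/∂q_Z = 0: 236 - q_Z - (1/2)(q_A + q_F) = 0.
Apex's first-order condition: 249 - q_A - (1/2)(q_Z + q_F) = 0.
Flint's first-order condition: 386 - q_F - (1/2)(q_Z + q_A) = 0.
Adding the 3 conditions: 871 − Q − Q = 0, i.e. Q = 871/2.
Back-substituting: q_Z = (236 − 871/4)/(1/2) = 73/2, q_A = (249 − 871/4)/(1/2) = 125/2, q_F = (386 − 871/4)/(1/2) = 673/2.

336.50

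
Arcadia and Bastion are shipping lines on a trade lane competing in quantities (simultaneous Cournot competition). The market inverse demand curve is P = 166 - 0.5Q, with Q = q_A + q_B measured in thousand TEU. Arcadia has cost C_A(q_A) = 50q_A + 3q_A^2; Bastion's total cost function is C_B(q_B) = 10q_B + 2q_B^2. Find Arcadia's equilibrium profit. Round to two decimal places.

Arcadia's profit: π_A = (166 - 0.5Q)q_A - (50q_A + 3q_A²). Setting ∂π_A/∂q_A = 0: 116 - 7q_A - (1/2)(q_B) = 0.
Bastion's profit: π_B = (166 - 0.5Q)q_B - (10q_B + 2q_B²). Setting ∂π_B/∂q_B = 0: 156 - 5q_B - (1/2)(q_A) = 0.
Rearranging gives the reaction functions q_A = (116 - (1/2)q_B)/7 and q_B = (156 - (1/2)q_A)/5.
Substituting one into the other gives q_A = 14.4460 and q_B = 29.7554.
Price P = 166 - (1/2)·44.2014 = 143.8993.
Arcadia's profit: 143.8993·14.4460 - 50·14.4460 - 3·14.4460² = 730.4086.

730.41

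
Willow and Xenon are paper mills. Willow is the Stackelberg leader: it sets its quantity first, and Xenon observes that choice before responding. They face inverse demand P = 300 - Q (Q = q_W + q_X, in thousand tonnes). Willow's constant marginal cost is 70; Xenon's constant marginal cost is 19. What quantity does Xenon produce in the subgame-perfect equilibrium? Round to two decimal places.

Solve by backward induction. Given q_W, the follower Xenon maximises π_X = (300 - q_W - q_X)q_X - 19q_X.
∂π_X/∂q_X = 281 - q_W - 2q_X = 0 gives the reaction function q_X = (281 - q_W)/2.
Willow substitutes q_X(q_W) into its own profit: π_W = q_W(300 - q_W - (281 - q_W)/2) - 70q_W = (319/2 - (1/2)q_W)q_W - 70q_W.
Leader FOC: 179/2 - q_W = 0, so q_W = 179/2.
Then q_X = (281 - 179/2)/2 = 383/4.

95.75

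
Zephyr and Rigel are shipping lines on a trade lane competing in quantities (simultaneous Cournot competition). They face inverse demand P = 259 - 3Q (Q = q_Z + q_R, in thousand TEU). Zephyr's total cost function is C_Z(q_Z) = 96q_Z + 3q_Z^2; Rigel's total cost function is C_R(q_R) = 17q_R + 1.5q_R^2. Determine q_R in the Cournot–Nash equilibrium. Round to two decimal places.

24.39

Zephyr's profit: π_Z = (259 - 3Q)q_Z - (96q_Z + 3q_Z²). Setting ∂π_Z/∂q_Z = 0: 163 - 12q_Z - 3(q_R) = 0.
Rigel's first-order condition: 242 - 9q_R - 3(q_Z) = 0.
Rearranging gives the reaction functions q_Z = (163 - 3q_R)/12 and q_R = (242 - 3q_Z)/9.
Substituting one into the other gives q_Z = 247/33 and q_R = 805/33.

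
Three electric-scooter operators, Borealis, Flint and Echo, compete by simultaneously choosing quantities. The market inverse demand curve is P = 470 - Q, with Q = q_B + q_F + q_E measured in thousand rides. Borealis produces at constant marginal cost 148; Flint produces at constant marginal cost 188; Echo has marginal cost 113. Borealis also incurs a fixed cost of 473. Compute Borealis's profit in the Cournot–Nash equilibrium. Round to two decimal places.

6210.06

Borealis's profit: π_B = (470 - Q)q_B - (148q_B). Setting ∂π_B/∂q_B = 0: 322 - 2q_B - (q_F + q_E) = 0.
Flint's first-order condition: 282 - 2q_F - (q_B + q_E) = 0.
Echo's profit: π_E = (470 - Q)q_E - (113q_E). Setting ∂π_E/∂q_E = 0: 357 - 2q_E - (q_B + q_F) = 0.
Adding the 3 conditions: 961 − 2Q − 2Q = 0, i.e. Q = 961/4.
Back-substituting: q_B = (322 − 961/4) = 327/4, q_F = (282 − 961/4) = 167/4, q_E = (357 − 961/4) = 467/4.
Price P = 470 - 961/4 = 919/4.
Borealis's profit: (919/4 - 148)·(327/4) - 473 = 6210.0625.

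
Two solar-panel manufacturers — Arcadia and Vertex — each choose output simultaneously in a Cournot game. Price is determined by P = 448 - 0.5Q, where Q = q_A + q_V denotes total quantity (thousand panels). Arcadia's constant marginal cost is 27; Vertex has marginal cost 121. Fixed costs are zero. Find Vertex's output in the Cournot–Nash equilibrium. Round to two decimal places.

Arcadia's profit: π_A = (448 - 0.5Q)q_A - (27q_A). Setting ∂π_A/∂q_A = 0: 421 - q_A - (1/2)(q_V) = 0.
Vertex's first-order condition: 327 - q_V - (1/2)(q_A) = 0.
So q_A = (421 - (1/2)q_V) and q_V = (327 - (1/2)q_A).
Substituting one into the other gives q_A = 1030/3 and q_V = 466/3.

155.33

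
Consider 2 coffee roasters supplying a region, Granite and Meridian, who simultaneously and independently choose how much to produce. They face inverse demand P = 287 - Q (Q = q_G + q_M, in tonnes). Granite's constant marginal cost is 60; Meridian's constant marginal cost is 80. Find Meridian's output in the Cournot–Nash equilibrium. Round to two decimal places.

62.33

Granite's profit: π_G = (287 - Q)q_G - (60q_G). Setting ∂π_G/∂q_G = 0: 227 - 2q_G - (q_M) = 0.
Meridian's first-order condition: 207 - 2q_M - (q_G) = 0.
Rearranging gives the reaction functions q_G = (227 - q_M)/2 and q_M = (207 - q_G)/2.
Solving the pair: q_G = 247/3, q_M = 187/3.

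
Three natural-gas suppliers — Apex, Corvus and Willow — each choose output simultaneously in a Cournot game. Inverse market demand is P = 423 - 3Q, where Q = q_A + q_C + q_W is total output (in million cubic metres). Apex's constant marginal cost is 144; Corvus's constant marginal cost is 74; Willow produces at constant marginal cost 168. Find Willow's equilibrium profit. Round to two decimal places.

Apex's profit: π_A = (423 - 3Q)q_A - (144q_A). Setting ∂π_A/∂q_A = 0: 279 - 6q_A - 3(q_C + q_W) = 0.
Corvus's first-order condition: 349 - 6q_C - 3(q_A + q_W) = 0.
Willow's profit: π_W = (423 - 3Q)q_W - (168q_W). Setting ∂π_W/∂q_W = 0: 255 - 6q_W - 3(q_A + q_C) = 0.
Summing all 3 equations gives 883 − 12Q = 0, hence Q = 883/12.
Back-substituting: q_A = (279 − 883/4)/3 = 233/12, q_C = (349 − 883/4)/3 = 171/4, q_W = (255 − 883/4)/3 = 137/12.
Price P = 423 - 3·(883/12) = 809/4.
Willow's profit: (809/4 - 168)·(137/12) = 391.0208.

391.02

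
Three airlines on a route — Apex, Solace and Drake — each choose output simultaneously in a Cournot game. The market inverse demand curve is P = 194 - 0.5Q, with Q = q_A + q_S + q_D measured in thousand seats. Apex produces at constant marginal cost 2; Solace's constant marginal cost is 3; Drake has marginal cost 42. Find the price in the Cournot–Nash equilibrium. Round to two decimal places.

60.25

Apex's profit: π_A = (194 - 0.5Q)q_A - (2q_A). Setting ∂π_A/∂q_A = 0: 192 - q_A - (1/2)(q_S + q_D) = 0.
Solace's first-order condition: 191 - q_S - (1/2)(q_A + q_D) = 0.
Drake's first-order condition: 152 - q_D - (1/2)(q_A + q_S) = 0.
Summing all 3 equations gives 535 − 2Q = 0, hence Q = 535/2.
Back-substituting: q_A = (192 − 535/4)/(1/2) = 233/2, q_S = (191 − 535/4)/(1/2) = 229/2, q_D = (152 − 535/4)/(1/2) = 73/2.
Total output Q = 535/2, so price P = 194 - (1/2)·(535/2) = 241/4.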